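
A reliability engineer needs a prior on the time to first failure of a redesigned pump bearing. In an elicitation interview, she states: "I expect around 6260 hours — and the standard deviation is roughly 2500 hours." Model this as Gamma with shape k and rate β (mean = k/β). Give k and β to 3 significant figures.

k ≈ 6.27, β ≈ 0.001

For Gamma(k, rate β): mean = k/β, variance = k/β², so CV = 1/√k.
CV = SD/mean = 2500/6260 = 0.3994, hence k = 1/CV² = 6.27.
Then β = k/mean = 6.27/6260 = 0.001.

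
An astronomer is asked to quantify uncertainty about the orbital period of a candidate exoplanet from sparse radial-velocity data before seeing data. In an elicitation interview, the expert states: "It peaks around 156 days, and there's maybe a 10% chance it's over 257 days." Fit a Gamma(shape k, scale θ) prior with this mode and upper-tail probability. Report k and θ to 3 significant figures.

Gamma(k,θ) with k>1 has mode (k−1)θ, so θ = 156/(k−1).
Need P(X < 257) = 0.9 with θ tied to k this way. Start at k = 2, θ = 156: P(X<257) ≈ 0.490.
Too low — raise k to concentrate. Iterating converges to k ≈ 8.57.
Then θ = 156/(8.57−1) ≈ 20.6.

k ≈ 8.57, θ ≈ 20.6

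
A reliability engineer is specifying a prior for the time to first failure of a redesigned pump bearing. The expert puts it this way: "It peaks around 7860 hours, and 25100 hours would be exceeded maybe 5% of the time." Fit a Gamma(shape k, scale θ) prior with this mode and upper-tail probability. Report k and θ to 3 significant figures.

k ≈ 2.95, θ ≈ 4040

Gamma(k,θ) with k>1 has mode (k−1)θ, so θ = 7860/(k−1).
Need P(X < 25100) = 0.95 with θ tied to k this way. Start at k = 2, θ = 7860: P(X<25100) ≈ 0.828.
Too low — raise k to concentrate. Iterating converges to k ≈ 2.95.
Then θ = 7860/(2.95−1) ≈ 4040.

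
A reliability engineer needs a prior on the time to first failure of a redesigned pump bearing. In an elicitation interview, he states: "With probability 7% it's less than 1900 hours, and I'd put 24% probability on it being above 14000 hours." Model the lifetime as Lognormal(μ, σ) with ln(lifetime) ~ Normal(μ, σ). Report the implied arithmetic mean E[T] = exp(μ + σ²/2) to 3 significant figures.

E[T] ≈ 11200 hours

If T ~ Lognormal(μ,σ) then ln T ~ Normal(μ,σ), so the p-quantile of ln T is μ + z_p·σ.
ln(1900) = 7.55 and ln(14000) = 9.547; z_{0.07} = -1.476, z_{0.76} = 0.7063.
σ = (9.547 − 7.55)/(0.7063 − (-1.476)) = 0.915.
μ = 7.55 − (-1.476)·0.915 = 8.900.
E[T] = exp(μ + σ²/2) = exp(8.900 + 0.4189) = 11200 hours.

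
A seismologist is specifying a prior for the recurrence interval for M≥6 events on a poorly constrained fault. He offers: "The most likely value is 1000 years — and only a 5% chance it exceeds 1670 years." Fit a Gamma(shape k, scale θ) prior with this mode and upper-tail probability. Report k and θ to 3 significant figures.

Gamma(k,θ) with k>1 has mode (k−1)θ, so θ = 1000/(k−1).
Need P(X < 1670) = 0.95 with θ tied to k this way. Start at k = 2, θ = 1000: P(X<1670) ≈ 0.497.
Too low — raise k to concentrate. Iterating converges to k ≈ 11.6.
Then θ = 1000/(11.6−1) ≈ 94.2.

k ≈ 11.6, θ ≈ 94.2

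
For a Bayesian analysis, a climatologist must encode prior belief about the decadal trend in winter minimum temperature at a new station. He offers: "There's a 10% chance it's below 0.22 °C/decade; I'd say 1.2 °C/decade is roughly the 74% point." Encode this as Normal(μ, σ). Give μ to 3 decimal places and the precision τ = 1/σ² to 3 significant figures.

The p-quantile of Normal(μ,σ) is μ + z_p·σ, with z_{0.1} = -1.282 and z_{0.74} = 0.6433.
Eliminate σ: μ = (z₂·x₁ − z₁·x₂)/(z₂ − z₁) = (0.6433·0.22 − (-1.282)·1.2)/1.925 = 0.872.
Then σ = (x₂ − x₁)/(z₂ − z₁) = (1.2 − 0.22)/1.925 = 0.509.
Precision τ = 1/σ² = 1/0.5091² = 3.86.

μ = 0.872, τ = 3.86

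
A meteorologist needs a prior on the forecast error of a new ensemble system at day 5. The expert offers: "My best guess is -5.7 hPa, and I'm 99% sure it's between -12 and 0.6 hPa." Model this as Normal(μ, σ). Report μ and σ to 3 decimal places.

A symmetric 99% interval runs μ ± z·σ with z = 2.576.
Half-width = 6.3, so σ = 6.3/2.576 = 2.446.
μ is the stated best guess, -5.700.

μ = -5.700, σ = 2.446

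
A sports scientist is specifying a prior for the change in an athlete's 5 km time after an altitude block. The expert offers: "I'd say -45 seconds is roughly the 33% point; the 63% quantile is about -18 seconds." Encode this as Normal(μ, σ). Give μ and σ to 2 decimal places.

μ = -29.61, σ = 34.98

For Normal(μ,σ), the p-quantile is μ + z_p·σ. Here z_{0.33} = -0.4399, z_{0.63} = 0.3319.
So -45 = μ − 0.4399σ and -18 = μ + 0.3319σ.
Subtracting: σ = (-18 − -45)/(0.3319 − (-0.4399)) = 34.98.
Then μ = -45 − (-0.4399)·34.98 = -29.61.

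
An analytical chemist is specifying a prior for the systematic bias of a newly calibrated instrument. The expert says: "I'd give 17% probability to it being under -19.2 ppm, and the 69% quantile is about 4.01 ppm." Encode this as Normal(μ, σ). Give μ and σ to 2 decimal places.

μ = -3.93, σ = 16.01

The p-quantile of Normal(μ,σ) is μ + z_p·σ, with z_{0.17} = -0.9542 and z_{0.69} = 0.4959.
Eliminate σ: μ = (z₂·x₁ − z₁·x₂)/(z₂ − z₁) = (0.4959·-19.2 − (-0.9542)·4.01)/1.45 = -3.93.
Then σ = (x₂ − x₁)/(z₂ − z₁) = (4.01 − -19.2)/1.45 = 16.01.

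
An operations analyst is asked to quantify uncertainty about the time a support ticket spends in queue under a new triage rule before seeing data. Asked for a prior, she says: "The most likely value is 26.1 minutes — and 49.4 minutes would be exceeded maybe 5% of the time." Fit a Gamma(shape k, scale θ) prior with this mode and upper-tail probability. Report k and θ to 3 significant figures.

k ≈ 7.83, θ ≈ 3.82

Gamma(k,θ) with k>1 has mode (k−1)θ, so θ = 26.1/(k−1).
Need P(X < 49.4) = 0.95 with θ tied to k this way. Start at k = 2, θ = 26.1: P(X<49.4) ≈ 0.564.
Too low — raise k to concentrate. Iterating converges to k ≈ 7.83.
Then θ = 26.1/(7.83−1) ≈ 3.82.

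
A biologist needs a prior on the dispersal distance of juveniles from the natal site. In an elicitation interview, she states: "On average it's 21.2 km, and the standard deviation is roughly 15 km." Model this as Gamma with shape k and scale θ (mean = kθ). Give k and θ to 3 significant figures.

k ≈ 2, θ ≈ 10.6

For Gamma(k, scale θ): mean = kθ, variance = kθ², so CV = 1/√k.
CV = SD/mean = 15/21.2 = 0.7075, hence k = 1/CV² = 2.
Then θ = mean/k = 21.2/2 = 10.6.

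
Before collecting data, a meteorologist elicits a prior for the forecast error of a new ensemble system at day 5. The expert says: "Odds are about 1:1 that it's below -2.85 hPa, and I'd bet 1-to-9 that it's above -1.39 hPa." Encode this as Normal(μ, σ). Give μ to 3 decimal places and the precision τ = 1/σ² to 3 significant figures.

The p-quantile of Normal(μ,σ) is μ + z_p·σ, with z_{0.5} = 0 and z_{0.9} = 1.282.
Eliminate σ: μ = (z₂·x₁ − z₁·x₂)/(z₂ − z₁) = (1.282·-2.85 − (0)·-1.39)/1.282 = -2.850.
Then σ = (x₂ − x₁)/(z₂ − z₁) = (-1.39 − -2.85)/1.282 = 1.139.
Precision τ = 1/σ² = 1/1.139² = 0.77.

μ = -2.850, τ = 0.77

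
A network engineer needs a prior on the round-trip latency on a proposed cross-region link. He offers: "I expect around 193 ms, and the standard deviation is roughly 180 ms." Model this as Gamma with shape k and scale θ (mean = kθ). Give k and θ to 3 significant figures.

k ≈ 1.15, θ ≈ 168

For Gamma(k, scale θ): mean = kθ, variance = kθ², so CV = 1/√k.
CV = SD/mean = 180/193 = 0.9326, hence k = 1/CV² = 1.15.
Then θ = mean/k = 193/1.15 = 168.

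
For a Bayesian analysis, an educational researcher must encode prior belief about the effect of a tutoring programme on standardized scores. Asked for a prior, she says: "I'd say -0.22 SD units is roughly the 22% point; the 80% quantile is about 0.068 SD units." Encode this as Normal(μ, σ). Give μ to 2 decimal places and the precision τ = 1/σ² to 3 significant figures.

μ = -0.08, τ = 31.4

The p-quantile of Normal(μ,σ) is μ + z_p·σ, with z_{0.22} = -0.7722 and z_{0.8} = 0.8416.
Eliminate σ: μ = (z₂·x₁ − z₁·x₂)/(z₂ − z₁) = (0.8416·-0.22 − (-0.7722)·0.068)/1.614 = -0.08.
Then σ = (x₂ − x₁)/(z₂ − z₁) = (0.068 − -0.22)/1.614 = 0.18.
Precision τ = 1/σ² = 1/0.1785² = 31.4.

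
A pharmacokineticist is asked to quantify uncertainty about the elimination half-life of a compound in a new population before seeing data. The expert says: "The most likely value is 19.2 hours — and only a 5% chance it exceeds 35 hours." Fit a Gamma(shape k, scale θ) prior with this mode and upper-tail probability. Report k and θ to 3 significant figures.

Gamma(k,θ) with k>1 has mode (k−1)θ, so θ = 19.2/(k−1).
Need P(X < 35) = 0.95 with θ tied to k this way. Start at k = 2, θ = 19.2: P(X<35) ≈ 0.544.
Too low — raise k to concentrate. Iterating converges to k ≈ 8.73.
Then θ = 19.2/(8.73−1) ≈ 2.49.

k ≈ 8.73, θ ≈ 2.49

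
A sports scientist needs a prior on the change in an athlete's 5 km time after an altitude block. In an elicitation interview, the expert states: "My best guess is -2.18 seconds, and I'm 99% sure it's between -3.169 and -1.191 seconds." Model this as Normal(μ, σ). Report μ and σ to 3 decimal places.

A symmetric 99% interval runs μ ± z·σ with z = 2.576.
Half-width = 0.989, so σ = 0.989/2.576 = 0.384.
μ is the stated best guess, -2.180.

μ = -2.180, σ = 0.384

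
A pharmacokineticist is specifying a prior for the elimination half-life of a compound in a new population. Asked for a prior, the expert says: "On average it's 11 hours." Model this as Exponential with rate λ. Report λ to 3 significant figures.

Exponential mean = 1/λ, so λ = 1/11.0 = 0.0909.

λ ≈ 0.0909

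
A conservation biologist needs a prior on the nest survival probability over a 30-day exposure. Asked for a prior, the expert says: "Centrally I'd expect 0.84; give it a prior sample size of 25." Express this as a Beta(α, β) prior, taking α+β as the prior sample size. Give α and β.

Under the effective-sample-size interpretation, Beta(α, β) has prior mean α/(α+β) and prior sample size α+β.
So α+β = 25 and α/(α+β) = 0.84, giving α = 0.84·25 = 21 and β = 25 − 21 = 4.

α = 21, β = 4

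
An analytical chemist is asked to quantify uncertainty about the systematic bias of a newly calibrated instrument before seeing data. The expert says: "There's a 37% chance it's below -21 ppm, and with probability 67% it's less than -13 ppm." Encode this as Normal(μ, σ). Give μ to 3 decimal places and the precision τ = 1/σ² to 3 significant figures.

μ = -17.560, τ = 0.00931

For Normal(μ,σ), the p-quantile is μ + z_p·σ. Here z_{0.37} = -0.3319, z_{0.67} = 0.4399.
So -21 = μ − 0.3319σ and -13 = μ + 0.4399σ.
Subtracting: σ = (-13 − -21)/(0.4399 − (-0.3319)) = 10.366.
Then μ = -21 − (-0.3319)·10.366 = -17.560.
Precision τ = 1/σ² = 1/10.37² = 0.00931.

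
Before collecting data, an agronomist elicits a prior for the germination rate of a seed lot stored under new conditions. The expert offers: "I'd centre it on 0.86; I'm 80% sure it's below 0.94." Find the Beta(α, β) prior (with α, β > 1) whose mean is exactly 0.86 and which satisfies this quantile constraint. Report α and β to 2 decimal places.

With mean 0.86 fixed, write α = 0.86s, β = 0.14s where s = α+β.
Need P(θ < 0.94) = 0.8 under Beta(0.86s, 0.14s). Normal approximation: (q−m)/√(m(1−m)/s) ≈ z_{0.8} = 0.842, so s ≈ 0.86·0.14·(0.842)²/(0.94−0.86)² = 13.3.
At s = 13.3: P(θ<0.94) ≈ 0.800. Adjusting to match 0.8 gives s ≈ 13.33.
So α = 0.86·13.33 ≈ 11.47, β = 0.14·13.33 ≈ 1.87.

α ≈ 11.47, β ≈ 1.87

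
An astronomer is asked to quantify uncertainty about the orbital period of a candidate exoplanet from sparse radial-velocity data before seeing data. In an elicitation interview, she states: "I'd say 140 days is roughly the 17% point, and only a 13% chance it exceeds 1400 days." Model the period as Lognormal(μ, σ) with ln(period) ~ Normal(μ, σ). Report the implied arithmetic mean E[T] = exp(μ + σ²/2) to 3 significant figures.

E[T] ≈ 743 days

If T ~ Lognormal(μ,σ) then ln T ~ Normal(μ,σ), so the p-quantile of ln T is μ + z_p·σ.
ln(140) = 4.942 and ln(1400) = 7.244; z_{0.17} = -0.9542, z_{0.87} = 1.126.
σ = (7.244 − 4.942)/(1.126 − (-0.9542)) = 1.107.
μ = 4.942 − (-0.9542)·1.107 = 5.998.
E[T] = exp(μ + σ²/2) = exp(5.998 + 0.6124) = 743 days.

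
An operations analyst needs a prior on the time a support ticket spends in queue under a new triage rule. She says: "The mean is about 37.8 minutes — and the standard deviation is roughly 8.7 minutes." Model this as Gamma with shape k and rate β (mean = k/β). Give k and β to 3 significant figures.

k ≈ 18.9, β ≈ 0.499

For Gamma(k, rate β): mean = k/β, variance = k/β², so CV = 1/√k.
CV = SD/mean = 8.7/37.8 = 0.2302, hence k = 1/CV² = 18.9.
Then β = k/mean = 18.9/37.8 = 0.499.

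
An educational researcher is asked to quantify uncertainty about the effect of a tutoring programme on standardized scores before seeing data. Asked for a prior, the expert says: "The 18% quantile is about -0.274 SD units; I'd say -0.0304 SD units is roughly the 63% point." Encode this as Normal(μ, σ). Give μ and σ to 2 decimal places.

μ = -0.10, σ = 0.20

For Normal(μ,σ), the p-quantile is μ + z_p·σ. Here z_{0.18} = -0.9154, z_{0.63} = 0.3319.
So -0.274 = μ − 0.9154σ and -0.0304 = μ + 0.3319σ.
Subtracting: σ = (-0.0304 − -0.274)/(0.3319 − (-0.9154)) = 0.20.
Then μ = -0.274 − (-0.9154)·0.20 = -0.10.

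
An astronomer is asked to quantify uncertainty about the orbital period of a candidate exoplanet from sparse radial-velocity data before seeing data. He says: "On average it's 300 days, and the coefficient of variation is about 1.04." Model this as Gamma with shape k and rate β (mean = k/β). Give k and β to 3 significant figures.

k ≈ 0.925, β ≈ 0.00308

For Gamma(k, rate β): mean = k/β, variance = k/β², so CV = 1/√k.
CV = 1.04, hence k = 1/CV² = 0.925.
Then β = k/mean = 0.925/300 = 0.00308.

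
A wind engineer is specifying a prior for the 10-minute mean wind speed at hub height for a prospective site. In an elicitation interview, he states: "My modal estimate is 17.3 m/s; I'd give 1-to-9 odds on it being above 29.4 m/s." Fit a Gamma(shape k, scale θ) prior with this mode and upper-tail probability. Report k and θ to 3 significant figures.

Gamma(k,θ) with k>1 has mode (k−1)θ, so θ = 17.3/(k−1).
Need P(X < 29.4) = 0.9 with θ tied to k this way. Start at k = 2, θ = 17.3: P(X<29.4) ≈ 0.507.
Too low — raise k to concentrate. Iterating converges to k ≈ 7.73.
Then θ = 17.3/(7.73−1) ≈ 2.57.

k ≈ 7.73, θ ≈ 2.57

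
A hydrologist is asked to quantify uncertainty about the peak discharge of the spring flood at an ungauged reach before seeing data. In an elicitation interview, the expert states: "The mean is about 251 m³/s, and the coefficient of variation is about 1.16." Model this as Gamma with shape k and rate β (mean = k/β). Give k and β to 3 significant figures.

For Gamma(k, rate β): mean = k/β, variance = k/β², so CV = 1/√k.
CV = 1.16, hence k = 1/CV² = 0.743.
Then β = k/mean = 0.743/251 = 0.00296.

k ≈ 0.743, β ≈ 0.00296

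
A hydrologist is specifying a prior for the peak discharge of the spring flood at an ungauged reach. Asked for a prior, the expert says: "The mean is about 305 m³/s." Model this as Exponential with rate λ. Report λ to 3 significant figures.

λ ≈ 0.00328

Exponential mean = 1/λ, so λ = 1/305.0 = 0.00328.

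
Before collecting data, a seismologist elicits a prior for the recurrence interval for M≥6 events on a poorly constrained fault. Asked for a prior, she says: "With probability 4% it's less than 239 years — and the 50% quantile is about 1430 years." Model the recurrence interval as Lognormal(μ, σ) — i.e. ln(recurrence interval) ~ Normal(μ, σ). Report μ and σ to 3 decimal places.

μ ≈ 7.265, σ ≈ 1.022

If T ~ Lognormal(μ,σ) then ln T ~ Normal(μ,σ), so the p-quantile of ln T is μ + z_p·σ.
ln(239) = 5.476 and ln(1430) = 7.265; z_{0.04} = -1.751, z_{0.5} = 0.
σ = (7.265 − 5.476)/(0 − (-1.751)) = 1.022.
μ = 5.476 − (-1.751)·1.022 = 7.265.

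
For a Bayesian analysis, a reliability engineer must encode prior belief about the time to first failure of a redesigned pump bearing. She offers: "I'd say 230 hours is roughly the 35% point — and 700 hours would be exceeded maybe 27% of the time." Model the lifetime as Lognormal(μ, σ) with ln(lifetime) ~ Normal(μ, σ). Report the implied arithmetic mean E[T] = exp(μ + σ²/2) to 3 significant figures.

If T ~ Lognormal(μ,σ) then ln T ~ Normal(μ,σ), so the p-quantile of ln T is μ + z_p·σ.
ln(230) = 5.438 and ln(700) = 6.551; z_{0.35} = -0.3853, z_{0.73} = 0.6128.
σ = (6.551 − 5.438)/(0.6128 − (-0.3853)) = 1.115.
μ = 5.438 − (-0.3853)·1.115 = 5.868.
E[T] = exp(μ + σ²/2) = exp(5.868 + 0.6217) = 658 hours.

E[T] ≈ 658 hours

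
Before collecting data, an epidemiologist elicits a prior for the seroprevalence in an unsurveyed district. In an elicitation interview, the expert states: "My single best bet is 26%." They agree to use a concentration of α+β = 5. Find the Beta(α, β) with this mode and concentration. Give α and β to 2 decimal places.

α = 1.78, β = 3.22

For α,β > 1 the Beta mode is (α−1)/(α+β−2). With α+β = 5, the mode is (α−1)/3.
Set (α−1)/3 = 0.26 → α = 1 + 0.26·3 = 1.78.
β = 5 − α = 3.22.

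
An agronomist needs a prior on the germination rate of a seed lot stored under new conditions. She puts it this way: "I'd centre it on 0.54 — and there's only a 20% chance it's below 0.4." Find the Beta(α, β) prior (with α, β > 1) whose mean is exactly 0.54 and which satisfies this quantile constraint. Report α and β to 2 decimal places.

With mean 0.54 fixed, write α = 0.54s, β = 0.46s where s = α+β.
Need P(θ < 0.4) = 0.2 under Beta(0.54s, 0.46s). Normal approximation: (q−m)/√(m(1−m)/s) ≈ z_{0.2} = -0.842, so s ≈ 0.54·0.46·(-0.842)²/(0.4−0.54)² = 9.0.
At s = 9.0: P(θ<0.4) ≈ 0.200. Adjusting to match 0.2 gives s ≈ 9.00.
So α = 0.54·9.00 ≈ 4.86, β = 0.46·9.00 ≈ 4.14.

α ≈ 4.86, β ≈ 4.14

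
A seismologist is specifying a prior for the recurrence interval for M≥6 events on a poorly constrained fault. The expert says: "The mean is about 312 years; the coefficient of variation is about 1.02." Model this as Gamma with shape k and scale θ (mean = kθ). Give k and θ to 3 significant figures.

k ≈ 0.961, θ ≈ 325

For Gamma(k, scale θ): mean = kθ, variance = kθ², so CV = 1/√k.
CV = 1.02, hence k = 1/CV² = 0.961.
Then θ = mean/k = 312/0.961 = 325.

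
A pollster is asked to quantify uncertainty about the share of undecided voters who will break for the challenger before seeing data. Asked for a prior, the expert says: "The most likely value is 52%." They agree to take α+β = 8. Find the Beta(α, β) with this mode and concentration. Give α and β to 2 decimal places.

α = 4.12, β = 3.88

For α,β > 1 the Beta mode is (α−1)/(α+β−2). With α+β = 8, the mode is (α−1)/6.
Set (α−1)/6 = 0.52 → α = 1 + 0.52·6 = 4.12.
β = 8 − α = 3.88.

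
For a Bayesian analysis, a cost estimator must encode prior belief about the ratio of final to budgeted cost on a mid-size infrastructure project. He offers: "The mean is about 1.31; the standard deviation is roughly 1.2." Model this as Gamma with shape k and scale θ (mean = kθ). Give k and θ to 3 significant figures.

k ≈ 1.19, θ ≈ 1.1

For Gamma(k, scale θ): mean = kθ, variance = kθ², so CV = 1/√k.
CV = SD/mean = 1.2/1.31 = 0.916, hence k = 1/CV² = 1.19.
Then θ = mean/k = 1.31/1.19 = 1.1.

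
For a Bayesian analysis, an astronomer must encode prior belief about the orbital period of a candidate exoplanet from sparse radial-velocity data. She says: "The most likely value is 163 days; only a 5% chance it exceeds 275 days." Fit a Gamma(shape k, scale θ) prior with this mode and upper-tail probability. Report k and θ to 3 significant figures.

k ≈ 11.2, θ ≈ 16

Gamma(k,θ) with k>1 has mode (k−1)θ, so θ = 163/(k−1).
Need P(X < 275) = 0.95 with θ tied to k this way. Start at k = 2, θ = 163: P(X<275) ≈ 0.503.
Too low — raise k to concentrate. Iterating converges to k ≈ 11.2.
Then θ = 163/(11.2−1) ≈ 16.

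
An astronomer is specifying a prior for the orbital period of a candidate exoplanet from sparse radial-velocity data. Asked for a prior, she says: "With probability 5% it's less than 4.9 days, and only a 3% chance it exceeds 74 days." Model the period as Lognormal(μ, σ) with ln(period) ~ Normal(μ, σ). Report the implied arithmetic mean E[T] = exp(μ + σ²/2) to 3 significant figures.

If T ~ Lognormal(μ,σ) then ln T ~ Normal(μ,σ), so the p-quantile of ln T is μ + z_p·σ.
ln(4.9) = 1.589 and ln(74) = 4.304; z_{0.05} = -1.645, z_{0.97} = 1.881.
σ = (4.304 − 1.589)/(1.881 − (-1.645)) = 0.770.
μ = 1.589 − (-1.645)·0.770 = 2.856.
E[T] = exp(μ + σ²/2) = exp(2.856 + 0.2965) = 23.4 days.

E[T] ≈ 23.4 days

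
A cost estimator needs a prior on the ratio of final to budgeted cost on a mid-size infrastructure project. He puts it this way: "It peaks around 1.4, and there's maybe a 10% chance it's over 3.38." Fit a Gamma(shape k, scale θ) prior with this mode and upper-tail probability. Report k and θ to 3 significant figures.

k ≈ 3.47, θ ≈ 0.566

Gamma(k,θ) with k>1 has mode (k−1)θ, so θ = 1.4/(k−1).
Need P(X < 3.38) = 0.9 with θ tied to k this way. Start at k = 2, θ = 1.4: P(X<3.38) ≈ 0.695.
Too low — raise k to concentrate. Iterating converges to k ≈ 3.47.
Then θ = 1.4/(3.47−1) ≈ 0.566.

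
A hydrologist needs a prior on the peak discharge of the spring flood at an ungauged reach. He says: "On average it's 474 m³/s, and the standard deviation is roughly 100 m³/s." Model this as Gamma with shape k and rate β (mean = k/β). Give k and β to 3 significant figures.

k ≈ 22.5, β ≈ 0.0474

For Gamma(k, rate β): mean = k/β, variance = k/β², so CV = 1/√k.
CV = SD/mean = 100/474 = 0.211, hence k = 1/CV² = 22.5.
Then β = k/mean = 22.5/474 = 0.0474.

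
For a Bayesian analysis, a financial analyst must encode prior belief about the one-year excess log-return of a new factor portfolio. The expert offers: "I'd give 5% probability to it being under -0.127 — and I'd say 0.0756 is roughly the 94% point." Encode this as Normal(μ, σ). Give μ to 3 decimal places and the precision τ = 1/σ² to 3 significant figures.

μ = -0.023, τ = 249

For Normal(μ,σ), the p-quantile is μ + z_p·σ. Here z_{0.05} = -1.645, z_{0.94} = 1.555.
So -0.127 = μ − 1.645σ and 0.0756 = μ + 1.555σ.
Subtracting: σ = (0.0756 − -0.127)/(1.555 − (-1.645)) = 0.063.
Then μ = -0.127 − (-1.645)·0.063 = -0.023.
Precision τ = 1/σ² = 1/0.06332² = 249.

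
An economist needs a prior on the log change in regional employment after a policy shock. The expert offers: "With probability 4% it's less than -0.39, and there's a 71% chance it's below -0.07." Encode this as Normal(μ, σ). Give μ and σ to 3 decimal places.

For Normal(μ,σ), the p-quantile is μ + z_p·σ. Here z_{0.04} = -1.751, z_{0.71} = 0.5534.
So -0.39 = μ − 1.751σ and -0.07 = μ + 0.5534σ.
Subtracting: σ = (-0.07 − -0.39)/(0.5534 − (-1.751)) = 0.139.
Then μ = -0.39 − (-1.751)·0.139 = -0.147.

μ = -0.147, σ = 0.139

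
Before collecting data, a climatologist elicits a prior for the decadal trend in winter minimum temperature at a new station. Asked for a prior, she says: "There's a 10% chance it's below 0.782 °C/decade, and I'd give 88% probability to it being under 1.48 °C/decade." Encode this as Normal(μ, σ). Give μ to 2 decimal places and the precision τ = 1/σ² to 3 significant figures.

μ = 1.15, τ = 12.4

For Normal(μ,σ), the p-quantile is μ + z_p·σ. Here z_{0.1} = -1.282, z_{0.88} = 1.175.
So 0.782 = μ − 1.282σ and 1.48 = μ + 1.175σ.
Subtracting: σ = (1.48 − 0.782)/(1.175 − (-1.282)) = 0.28.
Then μ = 0.782 − (-1.282)·0.28 = 1.15.
Precision τ = 1/σ² = 1/0.2841² = 12.4.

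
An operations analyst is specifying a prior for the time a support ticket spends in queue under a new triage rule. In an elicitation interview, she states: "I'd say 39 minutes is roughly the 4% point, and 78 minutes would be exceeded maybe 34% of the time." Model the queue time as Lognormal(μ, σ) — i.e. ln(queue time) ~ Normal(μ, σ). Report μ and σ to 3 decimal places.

If T ~ Lognormal(μ,σ) then ln T ~ Normal(μ,σ), so the p-quantile of ln T is μ + z_p·σ.
ln(39) = 3.664 and ln(78) = 4.357; z_{0.04} = -1.751, z_{0.66} = 0.4125.
σ = (4.357 − 3.664)/(0.4125 − (-1.751)) = 0.320.
μ = 3.664 − (-1.751)·0.320 = 4.225.

μ ≈ 4.225, σ ≈ 0.320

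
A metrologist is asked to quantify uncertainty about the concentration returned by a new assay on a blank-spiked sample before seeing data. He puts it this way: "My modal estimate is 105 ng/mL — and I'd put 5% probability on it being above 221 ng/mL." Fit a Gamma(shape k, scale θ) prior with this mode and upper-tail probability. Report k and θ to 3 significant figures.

k ≈ 5.99, θ ≈ 21.1

Gamma(k,θ) with k>1 has mode (k−1)θ, so θ = 105/(k−1).
Need P(X < 221) = 0.95 with θ tied to k this way. Start at k = 2, θ = 105: P(X<221) ≈ 0.622.
Too low — raise k to concentrate. Iterating converges to k ≈ 5.99.
Then θ = 105/(5.99−1) ≈ 21.1.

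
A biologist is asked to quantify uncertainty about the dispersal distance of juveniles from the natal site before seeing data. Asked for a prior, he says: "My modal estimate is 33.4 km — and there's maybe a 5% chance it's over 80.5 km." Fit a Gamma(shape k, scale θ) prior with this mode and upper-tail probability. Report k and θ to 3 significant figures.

k ≈ 4.52, θ ≈ 9.48

Gamma(k,θ) with k>1 has mode (k−1)θ, so θ = 33.4/(k−1).
Need P(X < 80.5) = 0.95 with θ tied to k this way. Start at k = 2, θ = 33.4: P(X<80.5) ≈ 0.694.
Too low — raise k to concentrate. Iterating converges to k ≈ 4.52.
Then θ = 33.4/(4.52−1) ≈ 9.48.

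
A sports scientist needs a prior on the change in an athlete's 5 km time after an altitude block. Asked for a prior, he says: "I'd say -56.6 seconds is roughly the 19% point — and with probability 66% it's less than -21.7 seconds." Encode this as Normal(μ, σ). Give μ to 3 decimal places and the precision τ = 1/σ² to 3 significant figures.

μ = -32.856, τ = 0.00137

For Normal(μ,σ), the p-quantile is μ + z_p·σ. Here z_{0.19} = -0.8779, z_{0.66} = 0.4125.
So -56.6 = μ − 0.8779σ and -21.7 = μ + 0.4125σ.
Subtracting: σ = (-21.7 − -56.6)/(0.4125 − (-0.8779)) = 27.047.
Then μ = -56.6 − (-0.8779)·27.047 = -32.856.
Precision τ = 1/σ² = 1/27.05² = 0.00137.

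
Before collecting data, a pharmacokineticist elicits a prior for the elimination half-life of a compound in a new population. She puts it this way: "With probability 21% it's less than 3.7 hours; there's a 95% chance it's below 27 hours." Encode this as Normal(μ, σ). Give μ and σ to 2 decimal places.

μ = 11.37, σ = 9.51

The p-quantile of Normal(μ,σ) is μ + z_p·σ, with z_{0.21} = -0.8064 and z_{0.95} = 1.645.
Eliminate σ: μ = (z₂·x₁ − z₁·x₂)/(z₂ − z₁) = (1.645·3.7 − (-0.8064)·27)/2.451 = 11.37.
Then σ = (x₂ − x₁)/(z₂ − z₁) = (27 − 3.7)/2.451 = 9.51.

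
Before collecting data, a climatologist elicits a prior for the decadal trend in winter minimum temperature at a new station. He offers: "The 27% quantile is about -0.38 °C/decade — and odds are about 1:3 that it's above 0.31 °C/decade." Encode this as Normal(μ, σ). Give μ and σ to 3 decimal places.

The p-quantile of Normal(μ,σ) is μ + z_p·σ, with z_{0.27} = -0.6128 and z_{0.75} = 0.6745.
Eliminate σ: μ = (z₂·x₁ − z₁·x₂)/(z₂ − z₁) = (0.6745·-0.38 − (-0.6128)·0.31)/1.287 = -0.052.
Then σ = (x₂ − x₁)/(z₂ − z₁) = (0.31 − -0.38)/1.287 = 0.536.

μ = -0.052, σ = 0.536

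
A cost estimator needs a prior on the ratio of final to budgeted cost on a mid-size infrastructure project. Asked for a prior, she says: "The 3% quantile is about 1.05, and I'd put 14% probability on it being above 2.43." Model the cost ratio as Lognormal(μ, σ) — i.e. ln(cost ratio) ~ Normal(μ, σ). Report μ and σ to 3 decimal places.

If T ~ Lognormal(μ,σ) then ln T ~ Normal(μ,σ), so the p-quantile of ln T is μ + z_p·σ.
ln(1.05) = 0.04879 and ln(2.43) = 0.8879; z_{0.03} = -1.881, z_{0.86} = 1.08.
σ = (0.8879 − 0.04879)/(1.08 − (-1.881)) = 0.283.
μ = 0.04879 − (-1.881)·0.283 = 0.582.

μ ≈ 0.582, σ ≈ 0.283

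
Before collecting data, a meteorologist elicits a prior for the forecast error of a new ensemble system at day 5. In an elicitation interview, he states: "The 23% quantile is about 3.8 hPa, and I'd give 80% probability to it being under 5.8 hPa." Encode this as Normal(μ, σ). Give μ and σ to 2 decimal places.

μ = 4.73, σ = 1.27

The p-quantile of Normal(μ,σ) is μ + z_p·σ, with z_{0.23} = -0.7388 and z_{0.8} = 0.8416.
Eliminate σ: μ = (z₂·x₁ − z₁·x₂)/(z₂ − z₁) = (0.8416·3.8 − (-0.7388)·5.8)/1.58 = 4.73.
Then σ = (x₂ − x₁)/(z₂ − z₁) = (5.8 − 3.8)/1.58 = 1.27.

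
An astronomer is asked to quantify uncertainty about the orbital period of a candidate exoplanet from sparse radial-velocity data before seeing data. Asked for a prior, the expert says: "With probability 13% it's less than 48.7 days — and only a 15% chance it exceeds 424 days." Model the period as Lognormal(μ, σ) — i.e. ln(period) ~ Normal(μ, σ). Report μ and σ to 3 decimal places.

If T ~ Lognormal(μ,σ) then ln T ~ Normal(μ,σ), so the p-quantile of ln T is μ + z_p·σ.
ln(48.7) = 3.886 and ln(424) = 6.05; z_{0.13} = -1.126, z_{0.85} = 1.036.
σ = (6.05 − 3.886)/(1.036 − (-1.126)) = 1.001.
μ = 3.886 − (-1.126)·1.001 = 5.013.

μ ≈ 5.013, σ ≈ 1.001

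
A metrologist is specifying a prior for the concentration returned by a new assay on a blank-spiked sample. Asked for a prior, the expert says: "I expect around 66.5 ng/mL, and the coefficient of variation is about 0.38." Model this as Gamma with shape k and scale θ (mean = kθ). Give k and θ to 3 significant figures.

k ≈ 6.93, θ ≈ 9.6

For Gamma(k, scale θ): mean = kθ, variance = kθ², so CV = 1/√k.
CV = 0.38, hence k = 1/CV² = 6.93.
Then θ = mean/k = 66.5/6.93 = 9.6.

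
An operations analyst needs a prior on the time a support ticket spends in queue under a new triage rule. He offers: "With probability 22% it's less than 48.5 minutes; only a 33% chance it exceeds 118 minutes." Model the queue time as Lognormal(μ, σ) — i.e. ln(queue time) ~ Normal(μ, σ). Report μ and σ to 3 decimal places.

μ ≈ 4.448, σ ≈ 0.734

If T ~ Lognormal(μ,σ) then ln T ~ Normal(μ,σ), so the p-quantile of ln T is μ + z_p·σ.
ln(48.5) = 3.882 and ln(118) = 4.771; z_{0.22} = -0.7722, z_{0.67} = 0.4399.
σ = (4.771 − 3.882)/(0.4399 − (-0.7722)) = 0.734.
μ = 3.882 − (-0.7722)·0.734 = 4.448.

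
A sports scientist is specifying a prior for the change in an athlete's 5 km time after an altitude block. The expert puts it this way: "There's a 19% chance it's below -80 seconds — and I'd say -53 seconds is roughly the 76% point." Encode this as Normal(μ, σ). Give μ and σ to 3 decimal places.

For Normal(μ,σ), the p-quantile is μ + z_p·σ. Here z_{0.19} = -0.8779, z_{0.76} = 0.7063.
So -80 = μ − 0.8779σ and -53 = μ + 0.7063σ.
Subtracting: σ = (-53 − -80)/(0.7063 − (-0.8779)) = 17.043.
Then μ = -80 − (-0.8779)·17.043 = -65.038.

μ = -65.038, σ = 17.043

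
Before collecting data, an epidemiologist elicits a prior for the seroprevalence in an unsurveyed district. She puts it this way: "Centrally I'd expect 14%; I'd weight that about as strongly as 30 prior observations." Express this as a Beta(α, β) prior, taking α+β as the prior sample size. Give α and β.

Under the effective-sample-size interpretation, Beta(α, β) has prior mean α/(α+β) and prior sample size α+β.
So α+β = 30 and α/(α+β) = 0.14, giving α = 0.14·30 = 4.2 and β = 30 − 4.2 = 25.8.

α = 4.2, β = 25.8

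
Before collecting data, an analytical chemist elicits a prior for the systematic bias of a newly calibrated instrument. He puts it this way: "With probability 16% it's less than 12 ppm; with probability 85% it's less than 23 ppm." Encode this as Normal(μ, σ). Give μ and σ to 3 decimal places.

μ = 17.386, σ = 5.416

For Normal(μ,σ), the p-quantile is μ + z_p·σ. Here z_{0.16} = -0.9945, z_{0.85} = 1.036.
So 12 = μ − 0.9945σ and 23 = μ + 1.036σ.
Subtracting: σ = (23 − 12)/(1.036 − (-0.9945)) = 5.416.
Then μ = 12 − (-0.9945)·5.416 = 17.386.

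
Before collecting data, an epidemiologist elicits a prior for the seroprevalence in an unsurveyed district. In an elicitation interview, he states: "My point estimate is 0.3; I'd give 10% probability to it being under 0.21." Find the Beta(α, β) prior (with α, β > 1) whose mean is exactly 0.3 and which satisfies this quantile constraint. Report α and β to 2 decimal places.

α ≈ 12.00, β ≈ 27.99

With mean 0.3 fixed, write α = 0.3s, β = 0.7s where s = α+β.
Need P(θ < 0.21) = 0.1 under Beta(0.3s, 0.7s). Normal approximation: (q−m)/√(m(1−m)/s) ≈ z_{0.1} = -1.28, so s ≈ 0.3·0.7·(-1.28)²/(0.21−0.3)² = 42.6.
At s = 42.6: P(θ<0.21) ≈ 0.092. Adjusting to match 0.1 gives s ≈ 39.99.
So α = 0.3·39.99 ≈ 12.00, β = 0.7·39.99 ≈ 27.99.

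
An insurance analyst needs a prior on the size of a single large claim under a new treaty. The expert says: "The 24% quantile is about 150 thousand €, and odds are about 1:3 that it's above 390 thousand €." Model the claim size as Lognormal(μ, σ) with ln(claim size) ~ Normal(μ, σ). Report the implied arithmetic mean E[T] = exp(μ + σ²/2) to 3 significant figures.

If T ~ Lognormal(μ,σ) then ln T ~ Normal(μ,σ), so the p-quantile of ln T is μ + z_p·σ.
ln(150) = 5.011 and ln(390) = 5.966; z_{0.24} = -0.7063, z_{0.75} = 0.6745.
σ = (5.966 − 5.011)/(0.6745 − (-0.7063)) = 0.692.
μ = 5.011 − (-0.7063)·0.692 = 5.499.
E[T] = exp(μ + σ²/2) = exp(5.499 + 0.2394) = 311 thousand €.

E[T] ≈ 311 thousand €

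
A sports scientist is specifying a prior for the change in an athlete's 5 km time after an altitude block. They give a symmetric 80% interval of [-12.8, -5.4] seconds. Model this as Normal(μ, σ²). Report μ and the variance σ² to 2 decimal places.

A symmetric 80% interval runs μ ± z·σ with z = 1.282.
Half-width = 3.7, so σ = 3.7/1.282 = 2.887 and σ² = 8.34.
μ is the interval midpoint, -9.10.

μ = -9.10, σ² = 8.34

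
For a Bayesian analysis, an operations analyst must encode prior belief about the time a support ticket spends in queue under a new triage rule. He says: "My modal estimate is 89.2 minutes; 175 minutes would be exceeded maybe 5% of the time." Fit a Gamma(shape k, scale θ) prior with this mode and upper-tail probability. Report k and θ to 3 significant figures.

Gamma(k,θ) with k>1 has mode (k−1)θ, so θ = 89.2/(k−1).
Need P(X < 175) = 0.95 with θ tied to k this way. Start at k = 2, θ = 89.2: P(X<175) ≈ 0.584.
Too low — raise k to concentrate. Iterating converges to k ≈ 7.11.
Then θ = 89.2/(7.11−1) ≈ 14.6.

k ≈ 7.11, θ ≈ 14.6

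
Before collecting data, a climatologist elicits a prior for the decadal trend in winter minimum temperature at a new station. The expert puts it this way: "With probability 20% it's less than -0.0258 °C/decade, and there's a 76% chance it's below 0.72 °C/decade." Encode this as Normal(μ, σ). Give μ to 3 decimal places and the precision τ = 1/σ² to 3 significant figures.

μ = 0.380, τ = 4.31

The p-quantile of Normal(μ,σ) is μ + z_p·σ, with z_{0.2} = -0.8416 and z_{0.76} = 0.7063.
Eliminate σ: μ = (z₂·x₁ − z₁·x₂)/(z₂ − z₁) = (0.7063·-0.0258 − (-0.8416)·0.72)/1.548 = 0.380.
Then σ = (x₂ − x₁)/(z₂ − z₁) = (0.72 − -0.0258)/1.548 = 0.482.
Precision τ = 1/σ² = 1/0.4818² = 4.31.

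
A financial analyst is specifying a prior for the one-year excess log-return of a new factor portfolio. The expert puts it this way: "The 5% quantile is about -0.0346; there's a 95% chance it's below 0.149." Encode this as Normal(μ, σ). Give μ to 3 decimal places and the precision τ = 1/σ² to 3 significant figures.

The p-quantile of Normal(μ,σ) is μ + z_p·σ, with z_{0.05} = -1.645 and z_{0.95} = 1.645.
Eliminate σ: μ = (z₂·x₁ − z₁·x₂)/(z₂ − z₁) = (1.645·-0.0346 − (-1.645)·0.149)/3.29 = 0.057.
Then σ = (x₂ − x₁)/(z₂ − z₁) = (0.149 − -0.0346)/3.29 = 0.056.
Precision τ = 1/σ² = 1/0.05581² = 321.

μ = 0.057, τ = 321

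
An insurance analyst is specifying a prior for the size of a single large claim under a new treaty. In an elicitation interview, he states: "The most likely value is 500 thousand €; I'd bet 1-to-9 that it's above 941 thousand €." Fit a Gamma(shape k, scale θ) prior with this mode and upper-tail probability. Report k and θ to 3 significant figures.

k ≈ 5.78, θ ≈ 105

Gamma(k,θ) with k>1 has mode (k−1)θ, so θ = 500/(k−1).
Need P(X < 941) = 0.9 with θ tied to k this way. Start at k = 2, θ = 500: P(X<941) ≈ 0.561.
Too low — raise k to concentrate. Iterating converges to k ≈ 5.78.
Then θ = 500/(5.78−1) ≈ 105.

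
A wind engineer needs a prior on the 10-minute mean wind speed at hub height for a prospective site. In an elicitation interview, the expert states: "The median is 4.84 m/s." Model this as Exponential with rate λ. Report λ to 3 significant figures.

Exponential median = ln 2 / λ, so λ = ln 2 / 4.84 = 0.143.

λ ≈ 0.143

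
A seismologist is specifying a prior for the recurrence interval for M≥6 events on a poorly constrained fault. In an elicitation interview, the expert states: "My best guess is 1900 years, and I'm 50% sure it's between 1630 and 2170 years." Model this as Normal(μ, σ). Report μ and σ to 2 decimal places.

A symmetric 50% interval runs μ ± z·σ with z = 0.6745.
Half-width = 270, so σ = 270/0.6745 = 400.30.
μ is the stated best guess, 1900.00.

μ = 1900.00, σ = 400.30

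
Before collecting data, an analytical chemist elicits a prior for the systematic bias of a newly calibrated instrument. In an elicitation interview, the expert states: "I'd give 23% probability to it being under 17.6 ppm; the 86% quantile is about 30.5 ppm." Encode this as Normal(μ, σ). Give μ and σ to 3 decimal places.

μ = 22.839, σ = 7.091

The p-quantile of Normal(μ,σ) is μ + z_p·σ, with z_{0.23} = -0.7388 and z_{0.86} = 1.08.
Eliminate σ: μ = (z₂·x₁ − z₁·x₂)/(z₂ − z₁) = (1.08·17.6 − (-0.7388)·30.5)/1.819 = 22.839.
Then σ = (x₂ − x₁)/(z₂ − z₁) = (30.5 − 17.6)/1.819 = 7.091.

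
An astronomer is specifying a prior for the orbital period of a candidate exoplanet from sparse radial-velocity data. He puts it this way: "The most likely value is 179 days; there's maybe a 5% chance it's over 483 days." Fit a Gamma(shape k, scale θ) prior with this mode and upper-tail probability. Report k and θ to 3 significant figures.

Gamma(k,θ) with k>1 has mode (k−1)θ, so θ = 179/(k−1).
Need P(X < 483) = 0.95 with θ tied to k this way. Start at k = 2, θ = 179: P(X<483) ≈ 0.751.
Too low — raise k to concentrate. Iterating converges to k ≈ 3.73.
Then θ = 179/(3.73−1) ≈ 65.6.

k ≈ 3.73, θ ≈ 65.6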